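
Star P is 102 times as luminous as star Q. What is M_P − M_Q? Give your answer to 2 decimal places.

M_P − M_Q ≈ -5.02

Pogson: ΔM = −2.5 log₁₀(ratio) = −2.5 log₁₀(102) = −2.5 × 2.0086 = -5.022
Star P is brighter, so it has the smaller magnitude: the difference is negative.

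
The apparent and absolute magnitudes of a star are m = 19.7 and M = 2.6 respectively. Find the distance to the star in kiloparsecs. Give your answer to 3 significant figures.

Distance modulus: m − M = 19.7 − (2.6) = 17.100
m − M = 5 log₁₀ d − 5
log₁₀ d = (m − M)/5 + 1 = 4.4200
d = 10^4.4200 = 26300 pc
= 26.30 kpc

d ≈ 26.3 kpc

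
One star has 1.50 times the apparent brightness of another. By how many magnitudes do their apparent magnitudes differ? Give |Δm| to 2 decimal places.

Pogson: Δm = −2.5 log₁₀(ratio) = −2.5 log₁₀(1.50) = −2.5 × 0.1761 = -0.440

|Δm| ≈ 0.44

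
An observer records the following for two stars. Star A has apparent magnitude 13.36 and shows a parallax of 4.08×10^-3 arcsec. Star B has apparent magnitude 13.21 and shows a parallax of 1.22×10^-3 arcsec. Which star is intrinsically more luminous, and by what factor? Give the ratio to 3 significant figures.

Star B is more luminous, by a factor of 12.8.

Star A: d = 1/p = 1/4.08×10^-3″ = 245.1 pc
Star A: M = m − 5 log₁₀ d + 5 = 13.36 − 5·2.3893 + 5 = 6.413
Star B: d = 1/p = 1/1.22×10^-3″ = 819.7 pc
Star B: M = m − 5 log₁₀ d + 5 = 13.21 − 5·2.9136 + 5 = 3.642
ΔM = M_A − M_B = 6.413 − (3.642) = 2.772; smaller M is more luminous → Star B.
L ratio = 10^(0.4 |ΔM|) = 10^1.109 = 12.84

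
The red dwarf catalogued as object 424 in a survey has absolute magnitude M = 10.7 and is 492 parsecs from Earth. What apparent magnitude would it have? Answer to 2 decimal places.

m = M + 5 log₁₀ d − 5 = 10.7 + 5·2.6920 − 5 = 19.160

m ≈ 19.16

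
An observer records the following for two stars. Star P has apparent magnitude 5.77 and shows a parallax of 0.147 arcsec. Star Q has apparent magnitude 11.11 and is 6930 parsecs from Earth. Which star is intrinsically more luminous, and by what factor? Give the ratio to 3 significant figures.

Star Q is more luminous, by a factor of 7590.

Star P: d = 1/p = 1/0.147″ = 6.803 pc
Star P: M = m − 5 log₁₀ d + 5 = 5.77 − 5·0.8327 + 5 = 6.607
Star Q: M = m − 5 log₁₀ d + 5 = 11.11 − 5·3.8407 + 5 = -3.094
ΔM = M_P − M_Q = 6.607 − (-3.094) = 9.700; smaller M is more luminous → Star Q.
L ratio = 10^(0.4 |ΔM|) = 10^3.880 = 7588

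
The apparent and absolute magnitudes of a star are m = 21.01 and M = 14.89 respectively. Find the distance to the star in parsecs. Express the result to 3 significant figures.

d ≈ 167 pc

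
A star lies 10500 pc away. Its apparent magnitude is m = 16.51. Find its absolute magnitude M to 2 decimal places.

5 log₁₀(d/10 pc) = 5 log₁₀(10500) − 5 = 15.106
M = m − 5 log₁₀(d/10) = 16.51 − 15.106 = 1.404

M ≈ 1.40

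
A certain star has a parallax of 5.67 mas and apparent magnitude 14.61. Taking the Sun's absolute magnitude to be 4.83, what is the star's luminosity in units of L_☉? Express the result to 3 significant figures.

L/L_☉ ≈ 0.0381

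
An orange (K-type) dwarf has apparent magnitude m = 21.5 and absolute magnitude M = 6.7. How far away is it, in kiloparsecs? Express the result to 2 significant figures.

d ≈ 9.1 kpc

μ = m − M = 14.800
m − M = 5 log₁₀ d − 5
log₁₀ d = (m − M)/5 + 1 = 3.9600
d = 10^3.9600 = 9120 pc
= 9.120 kpc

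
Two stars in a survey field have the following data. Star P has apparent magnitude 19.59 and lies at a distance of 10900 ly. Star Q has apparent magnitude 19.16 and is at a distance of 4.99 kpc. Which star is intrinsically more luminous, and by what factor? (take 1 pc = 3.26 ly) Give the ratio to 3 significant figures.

Star P: d = 10900 ly / 3.26 = 3344 pc
Star P: M = m − 5 log₁₀ d + 5 = 19.59 − 5·3.5242 + 5 = 6.969
Star Q: d = 4.99 kpc = 4990 pc
Star Q: M = m − 5 log₁₀ d + 5 = 19.16 − 5·3.6981 + 5 = 5.669
ΔM = M_P − M_Q = 6.969 − (5.669) = 1.299; smaller M is more luminous → Star Q.
L ratio = 10^(0.4 |ΔM|) = 10^0.520 = 3.310

Star Q is more luminous, by a factor of 3.31.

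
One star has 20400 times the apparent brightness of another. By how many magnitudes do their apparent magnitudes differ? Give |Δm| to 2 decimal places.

|Δm| ≈ 10.77

Pogson: Δm = −2.5 log₁₀(ratio) = −2.5 log₁₀(20400) = −2.5 × 4.3096 = -10.774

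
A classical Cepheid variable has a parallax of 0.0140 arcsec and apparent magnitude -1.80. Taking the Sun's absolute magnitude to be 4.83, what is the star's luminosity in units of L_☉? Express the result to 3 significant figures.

L/L_☉ ≈ 22900

d = 1/p = 1/0.0140″ = 71.43 pc
M = m − 5 log₁₀ d + 5 = -1.80 − 5·1.8539 + 5 = -6.069
M − M_☉ = -6.069 − 4.83 = -10.899
L/L_☉ = 10^(−0.4 × -10.899) = 22900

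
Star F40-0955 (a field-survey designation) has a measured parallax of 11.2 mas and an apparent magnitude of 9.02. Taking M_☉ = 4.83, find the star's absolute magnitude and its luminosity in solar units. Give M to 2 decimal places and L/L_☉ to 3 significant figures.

d = 1/p = 1000/11.2 mas = 89.29 pc
M = m − 5 log₁₀ d + 5 = 9.02 − 5·1.9508 + 5 = 4.266
M − M_☉ = 4.266 − 4.83 = -0.564
L/L_☉ = 10^(−0.4 × -0.564) = 1.681

M ≈ 4.27; L/L_☉ ≈ 1.68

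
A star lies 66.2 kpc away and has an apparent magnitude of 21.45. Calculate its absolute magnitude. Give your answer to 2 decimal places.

M ≈ 2.35

d = 66.2 kpc = 66200 pc
5 log₁₀(d/10 pc) = 5 log₁₀(66200) − 5 = 19.104
M = m − 5 log₁₀(d/10) = 21.45 − 19.104 = 2.346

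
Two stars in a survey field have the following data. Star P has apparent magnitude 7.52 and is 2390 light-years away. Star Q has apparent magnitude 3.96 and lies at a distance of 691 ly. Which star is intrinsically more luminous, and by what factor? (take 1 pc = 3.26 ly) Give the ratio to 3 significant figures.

Star Q is more luminous, by a factor of 2.22.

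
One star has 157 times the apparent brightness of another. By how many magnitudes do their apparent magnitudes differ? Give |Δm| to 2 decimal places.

|Δm| ≈ 5.49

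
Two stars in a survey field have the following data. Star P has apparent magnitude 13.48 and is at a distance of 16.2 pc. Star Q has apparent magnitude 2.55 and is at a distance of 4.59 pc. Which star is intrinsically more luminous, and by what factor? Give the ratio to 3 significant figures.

Star P: M = m − 5 log₁₀ d + 5 = 13.48 − 5·1.2095 + 5 = 12.432
Star Q: M = m − 5 log₁₀ d + 5 = 2.55 − 5·0.6618 + 5 = 4.241
ΔM = M_P − M_Q = 12.432 − (4.241) = 8.191; smaller M is more luminous → Star Q.
L ratio = 10^(0.4 |ΔM|) = 10^3.277 = 1891

Star Q is more luminous, by a factor of 1890.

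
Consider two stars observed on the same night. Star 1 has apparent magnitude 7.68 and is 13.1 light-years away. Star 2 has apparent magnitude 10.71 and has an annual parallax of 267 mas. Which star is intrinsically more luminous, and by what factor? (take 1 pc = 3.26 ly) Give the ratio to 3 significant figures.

Star 1: d = 13.1 ly / 3.26 = 4.018 pc
Star 1: M = m − 5 log₁₀ d + 5 = 7.68 − 5·0.6041 + 5 = 9.660
Star 2: p = 267 mas = 0.267″ → d = 1/p = 3.745 pc
Star 2: M = m − 5 log₁₀ d + 5 = 10.71 − 5·0.5735 + 5 = 12.843
ΔM = M_1 − M_2 = 9.660 − (12.843) = -3.183; smaller M is more luminous → Star 1.
L ratio = 10^(0.4 |ΔM|) = 10^1.273 = 18.76

Star 1 is more luminous, by a factor of 18.8.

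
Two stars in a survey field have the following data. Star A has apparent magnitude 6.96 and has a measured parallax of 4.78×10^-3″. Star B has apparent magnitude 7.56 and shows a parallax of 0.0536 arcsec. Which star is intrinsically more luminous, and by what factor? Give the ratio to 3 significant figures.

Star A is more luminous, by a factor of 219.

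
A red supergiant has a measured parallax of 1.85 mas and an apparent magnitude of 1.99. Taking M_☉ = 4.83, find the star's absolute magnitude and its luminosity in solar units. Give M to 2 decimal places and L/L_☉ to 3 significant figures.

M ≈ -6.67; L/L_☉ ≈ 40000

d = 1/p = 1000/1.85 mas = 540.5 pc
M = m − 5 log₁₀ d + 5 = 1.99 − 5·2.7328 + 5 = -6.674
M − M_☉ = -6.674 − 4.83 = -11.504
L/L_☉ = 10^(−0.4 × -11.504) = 39960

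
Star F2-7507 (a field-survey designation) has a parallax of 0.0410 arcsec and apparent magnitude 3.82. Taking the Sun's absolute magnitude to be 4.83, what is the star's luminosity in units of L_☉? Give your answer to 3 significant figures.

L/L_☉ ≈ 15.1

d = 1/p = 1/0.0410″ = 24.39 pc
M = m − 5 log₁₀ d + 5 = 3.82 − 5·1.3872 + 5 = 1.884
M − M_☉ = 1.884 − 4.83 = -2.946
L/L_☉ = 10^(−0.4 × -2.946) = 15.08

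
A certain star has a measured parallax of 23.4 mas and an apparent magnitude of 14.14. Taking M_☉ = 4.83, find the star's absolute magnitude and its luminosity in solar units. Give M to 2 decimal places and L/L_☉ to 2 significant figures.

M ≈ 10.99; L/L_☉ ≈ 3.4×10^-3

d = 1/p = 1000/23.4 mas = 42.74 pc
M = m − 5 log₁₀ d + 5 = 14.14 − 5·1.6308 + 5 = 10.986
M − M_☉ = 10.986 − 4.83 = 6.156
L/L_☉ = 10^(−0.4 × 6.156) = 3.448×10^-3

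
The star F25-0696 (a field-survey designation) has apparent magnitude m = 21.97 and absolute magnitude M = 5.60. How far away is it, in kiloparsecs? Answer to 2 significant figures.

μ = m − M = 16.370
m − M = 5 log₁₀ d − 5
log₁₀ d = (m − M)/5 + 1 = 4.2740
d = 10^4.2740 = 18790 pc
= 18.79 kpc

d ≈ 19 kpc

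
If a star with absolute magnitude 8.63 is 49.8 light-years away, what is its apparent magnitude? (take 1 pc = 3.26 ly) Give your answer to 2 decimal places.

m ≈ 9.55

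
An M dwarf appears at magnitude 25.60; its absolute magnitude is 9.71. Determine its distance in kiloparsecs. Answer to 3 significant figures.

Distance modulus: m − M = 25.60 − (9.71) = 15.890
m − M = 5 log₁₀ d − 5
log₁₀ d = (m − M)/5 + 1 = 4.1780
d = 10^4.1780 = 15070 pc
= 15.07 kpc

d ≈ 15.1 kpc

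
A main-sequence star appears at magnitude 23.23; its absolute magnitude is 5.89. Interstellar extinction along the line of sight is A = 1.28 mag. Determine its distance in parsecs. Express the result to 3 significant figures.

m − M = 5 log₁₀(d/10 pc) + A  ⇒  23.23 − (5.89) − 1.28 = 5 log₁₀(d/10)
16.060 = 5 log₁₀(d/10)
log₁₀ d = (m − M − A)/5 + 1 = 4.2120
d = 10^4.2120 = 16290 pc

d ≈ 16300 pc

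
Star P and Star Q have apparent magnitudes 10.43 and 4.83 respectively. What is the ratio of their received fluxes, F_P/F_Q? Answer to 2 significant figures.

F_P/F_Q ≈ 5.8×10^-3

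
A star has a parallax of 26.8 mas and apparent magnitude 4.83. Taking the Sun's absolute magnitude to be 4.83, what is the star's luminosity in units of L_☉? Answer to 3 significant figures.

L/L_☉ ≈ 13.9

d = 1/p = 1000/26.8 mas = 37.31 pc
M = m − 5 log₁₀ d + 5 = 4.83 − 5·1.5719 + 5 = 1.971
M − M_☉ = 1.971 − 4.83 = -2.859
L/L_☉ = 10^(−0.4 × -2.859) = 13.92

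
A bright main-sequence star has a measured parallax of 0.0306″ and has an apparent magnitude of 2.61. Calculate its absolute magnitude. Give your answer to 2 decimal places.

d = 1/p = 1/0.0306″ = 32.68 pc
5 log₁₀(d/10 pc) = 5 log₁₀(32.68) − 5 = 2.571
M = m − 5 log₁₀(d/10) = 2.61 − 2.571 = 0.039

M ≈ 0.04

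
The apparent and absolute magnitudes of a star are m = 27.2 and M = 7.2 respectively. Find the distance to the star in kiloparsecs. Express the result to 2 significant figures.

Distance modulus: m − M = 27.2 − (7.2) = 20.000
m − M = 5 log₁₀ d − 5
log₁₀ d = (m − M)/5 + 1 = 5.0000
d = 10^5.0000 = 100000 pc
= 100.0 kpc

d ≈ 100 kpc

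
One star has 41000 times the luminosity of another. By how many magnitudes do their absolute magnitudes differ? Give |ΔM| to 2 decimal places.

|ΔM| ≈ 11.53

Pogson: ΔM = −2.5 log₁₀(ratio) = −2.5 log₁₀(41000) = −2.5 × 4.6128 = -11.532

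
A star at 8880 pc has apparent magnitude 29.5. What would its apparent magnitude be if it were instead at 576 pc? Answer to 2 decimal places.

Flux ∝ 1/d², so Δm = 5 log₁₀(d₂/d₁) = 5 log₁₀(576/8880) = -5.940
m₂ = m₁ + Δm = 29.5 + (-5.940) = 23.560

m ≈ 23.56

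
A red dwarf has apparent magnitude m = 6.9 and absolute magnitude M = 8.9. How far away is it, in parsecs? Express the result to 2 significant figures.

μ = m − M = -2.000
m − M = 5 log₁₀ d − 5
log₁₀ d = (m − M)/5 + 1 = 0.6000
d = 10^0.6000 = 3.981 pc

d ≈ 4.0 pc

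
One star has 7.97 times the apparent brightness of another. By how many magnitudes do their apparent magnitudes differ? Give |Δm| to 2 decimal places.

|Δm| ≈ 2.25

Pogson: Δm = −2.5 log₁₀(ratio) = −2.5 log₁₀(7.97) = −2.5 × 0.9015 = -2.254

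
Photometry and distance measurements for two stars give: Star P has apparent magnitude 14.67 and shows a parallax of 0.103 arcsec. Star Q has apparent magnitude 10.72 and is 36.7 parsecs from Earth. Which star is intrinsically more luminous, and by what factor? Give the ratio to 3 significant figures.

Star P: d = 1/p = 1/0.103″ = 9.709 pc
Star P: M = m − 5 log₁₀ d + 5 = 14.67 − 5·0.9872 + 5 = 14.734
Star Q: M = m − 5 log₁₀ d + 5 = 10.72 − 5·1.5647 + 5 = 7.897
ΔM = M_P − M_Q = 14.734 − (7.897) = 6.838; smaller M is more luminous → Star Q.
L ratio = 10^(0.4 |ΔM|) = 10^2.735 = 543.3

Star Q is more luminous, by a factor of 543.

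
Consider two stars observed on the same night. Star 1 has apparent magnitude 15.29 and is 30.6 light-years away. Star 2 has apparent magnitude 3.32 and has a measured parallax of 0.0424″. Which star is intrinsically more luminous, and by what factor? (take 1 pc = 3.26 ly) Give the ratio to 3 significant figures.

Star 2 is more luminous, by a factor of 387000.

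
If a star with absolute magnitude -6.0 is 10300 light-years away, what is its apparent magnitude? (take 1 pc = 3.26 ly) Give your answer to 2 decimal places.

m ≈ 6.50

d = 10300 ly / 3.26 = 3160 pc
m = M + 5 log₁₀ d − 5 = -6.0 + 5·3.4996 − 5 = 6.498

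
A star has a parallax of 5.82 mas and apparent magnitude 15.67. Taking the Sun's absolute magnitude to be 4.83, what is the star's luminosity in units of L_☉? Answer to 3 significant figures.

d = 1/p = 1000/5.82 mas = 171.8 pc
M = m − 5 log₁₀ d + 5 = 15.67 − 5·2.2351 + 5 = 9.495
M − M_☉ = 9.495 − 4.83 = 4.665
L/L_☉ = 10^(−0.4 × 4.665) = 0.01362

L/L_☉ ≈ 0.0136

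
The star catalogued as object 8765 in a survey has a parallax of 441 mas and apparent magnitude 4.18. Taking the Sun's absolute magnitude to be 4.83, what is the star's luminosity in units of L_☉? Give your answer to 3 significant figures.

L/L_☉ ≈ 0.0936

d = 1/p = 1000/441 mas = 2.268 pc
M = m − 5 log₁₀ d + 5 = 4.18 − 5·0.3556 + 5 = 7.402
M − M_☉ = 7.402 − 4.83 = 2.572
L/L_☉ = 10^(−0.4 × 2.572) = 0.09357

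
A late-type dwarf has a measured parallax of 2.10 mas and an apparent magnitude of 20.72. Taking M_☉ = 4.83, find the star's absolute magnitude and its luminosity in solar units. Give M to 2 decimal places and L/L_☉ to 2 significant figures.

M ≈ 12.33; L/L_☉ ≈ 1.0×10^-3

d = 1/p = 1000/2.10 mas = 476.2 pc
M = m − 5 log₁₀ d + 5 = 20.72 − 5·2.6778 + 5 = 12.331
M − M_☉ = 12.331 − 4.83 = 7.501
L/L_☉ = 10^(−0.4 × 7.501) = 9.990×10^-4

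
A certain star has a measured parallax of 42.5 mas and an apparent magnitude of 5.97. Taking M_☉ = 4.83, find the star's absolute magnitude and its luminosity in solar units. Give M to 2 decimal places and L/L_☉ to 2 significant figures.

M ≈ 4.11; L/L_☉ ≈ 1.9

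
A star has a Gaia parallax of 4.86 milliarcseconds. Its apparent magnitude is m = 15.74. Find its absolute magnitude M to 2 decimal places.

M ≈ 9.17

p = 4.86 mas = 4.86×10^-3″ → d = 1/p = 205.8 pc
5 log₁₀(d/10 pc) = 5 log₁₀(205.8) − 5 = 6.567
M = m − 5 log₁₀(d/10) = 15.74 − 6.567 = 9.173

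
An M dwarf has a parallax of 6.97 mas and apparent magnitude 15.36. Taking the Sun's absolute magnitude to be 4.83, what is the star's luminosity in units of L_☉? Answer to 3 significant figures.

L/L_☉ ≈ 0.0126

d = 1/p = 1000/6.97 mas = 143.5 pc
M = m − 5 log₁₀ d + 5 = 15.36 − 5·2.1568 + 5 = 9.576
M − M_☉ = 9.576 − 4.83 = 4.746
L/L_☉ = 10^(−0.4 × 4.746) = 0.01263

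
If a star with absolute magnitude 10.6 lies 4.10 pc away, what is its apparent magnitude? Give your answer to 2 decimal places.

m ≈ 8.66

m = M + 5 log₁₀ d − 5 = 10.6 + 5·0.6128 − 5 = 8.664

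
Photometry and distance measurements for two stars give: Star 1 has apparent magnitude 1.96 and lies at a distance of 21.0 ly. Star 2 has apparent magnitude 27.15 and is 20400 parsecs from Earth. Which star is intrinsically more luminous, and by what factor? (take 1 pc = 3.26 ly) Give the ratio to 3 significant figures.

Star 1 is more luminous, by a factor of 1190.

Star 1: d = 21.0 ly / 3.26 = 6.442 pc
Star 1: M = m − 5 log₁₀ d + 5 = 1.96 − 5·0.8090 + 5 = 2.915
Star 2: M = m − 5 log₁₀ d + 5 = 27.15 − 5·4.3096 + 5 = 10.602
ΔM = M_1 − M_2 = 2.915 − (10.602) = -7.687; smaller M is more luminous → Star 1.
L ratio = 10^(0.4 |ΔM|) = 10^3.075 = 1188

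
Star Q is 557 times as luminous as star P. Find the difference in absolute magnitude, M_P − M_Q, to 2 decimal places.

M_P − M_Q ≈ 6.86

Pogson: ΔM = −2.5 log₁₀(ratio) = −2.5 log₁₀(557) = −2.5 × 2.7459 = -6.865
Star Q is brighter so has the smaller magnitude: M_P − M_Q is positive.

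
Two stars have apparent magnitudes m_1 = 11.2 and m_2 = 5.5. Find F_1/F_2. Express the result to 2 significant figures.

Δm = 11.2 − (5.5) = 5.7
Flux ratio = 10^(−0.4 Δm) = 10^(−0.4 × 5.7) = 10^-2.280 = 5.248×10^-3

F_1/F_2 ≈ 5.2×10^-3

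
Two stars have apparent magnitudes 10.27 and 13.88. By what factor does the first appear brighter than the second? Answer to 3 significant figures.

Magnitude difference = -3.61
Flux ratio = 10^(−0.4 Δm) = 10^(−0.4 × -3.61) = 10^1.444 = 27.80

27.8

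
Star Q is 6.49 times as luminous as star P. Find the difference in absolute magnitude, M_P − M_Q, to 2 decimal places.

M_P − M_Q ≈ 2.03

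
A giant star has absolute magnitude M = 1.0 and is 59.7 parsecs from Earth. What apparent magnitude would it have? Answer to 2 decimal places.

m ≈ 4.88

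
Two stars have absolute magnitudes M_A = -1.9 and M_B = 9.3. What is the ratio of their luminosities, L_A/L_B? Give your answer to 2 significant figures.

ΔM = M_A − M_B = -11.2
L_A/L_B = 10^(−0.4 ΔM) = 10^4.480 = 30200

L_A/L_B ≈ 30000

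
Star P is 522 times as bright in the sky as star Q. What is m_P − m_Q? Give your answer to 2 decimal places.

Pogson: Δm = −2.5 log₁₀(ratio) = −2.5 log₁₀(522) = −2.5 × 2.7177 = -6.794
Star P is brighter, so it has the smaller magnitude: the difference is negative.

m_P − m_Q ≈ -6.79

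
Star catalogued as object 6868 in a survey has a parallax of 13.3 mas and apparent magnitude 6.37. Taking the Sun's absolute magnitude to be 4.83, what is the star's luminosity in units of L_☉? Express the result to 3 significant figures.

L/L_☉ ≈ 13.7

d = 1/p = 1000/13.3 mas = 75.19 pc
M = m − 5 log₁₀ d + 5 = 6.37 − 5·1.8761 + 5 = 1.989
M − M_☉ = 1.989 − 4.83 = -2.841
L/L_☉ = 10^(−0.4 × -2.841) = 13.69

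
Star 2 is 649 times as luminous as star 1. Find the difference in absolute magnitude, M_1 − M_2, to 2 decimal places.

M_1 − M_2 ≈ 7.03

Pogson: ΔM = −2.5 log₁₀(ratio) = −2.5 log₁₀(649) = −2.5 × 2.8122 = -7.031
Star 2 is brighter so has the smaller magnitude: M_1 − M_2 is positive.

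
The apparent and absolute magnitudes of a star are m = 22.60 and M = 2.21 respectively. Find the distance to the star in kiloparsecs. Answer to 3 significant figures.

μ = m − M = 20.390
m − M = 5 log₁₀ d − 5
log₁₀ d = (m − M)/5 + 1 = 5.0780
d = 10^5.0780 = 119700 pc
= 119.7 kpc

d ≈ 120 kpc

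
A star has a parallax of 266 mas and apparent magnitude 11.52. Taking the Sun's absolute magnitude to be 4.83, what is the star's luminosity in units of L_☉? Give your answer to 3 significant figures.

d = 1/p = 1000/266 mas = 3.759 pc
M = m − 5 log₁₀ d + 5 = 11.52 − 5·0.5751 + 5 = 13.644
M − M_☉ = 13.644 − 4.83 = 8.814
L/L_☉ = 10^(−0.4 × 8.814) = 2.980×10^-4

L/L_☉ ≈ 2.98×10^-4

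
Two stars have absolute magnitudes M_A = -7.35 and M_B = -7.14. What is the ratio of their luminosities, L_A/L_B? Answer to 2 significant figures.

L_A/L_B ≈ 1.2

ΔM = M_A − M_B = -0.21
L_A/L_B = 10^(−0.4 ΔM) = 10^0.084 = 1.213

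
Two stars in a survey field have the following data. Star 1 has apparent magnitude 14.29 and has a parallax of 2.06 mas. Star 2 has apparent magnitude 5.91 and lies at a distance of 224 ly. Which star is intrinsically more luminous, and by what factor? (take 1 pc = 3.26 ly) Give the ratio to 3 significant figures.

Star 2 is more luminous, by a factor of 45.1.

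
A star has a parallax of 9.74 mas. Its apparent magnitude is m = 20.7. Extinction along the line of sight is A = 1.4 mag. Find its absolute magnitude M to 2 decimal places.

p = 9.74 mas = 9.74×10^-3″ → d = 1/p = 102.7 pc
5 log₁₀(d/10 pc) = 5 log₁₀(102.7) − 5 = 5.057
M = m − 5 log₁₀(d/10) − A = 20.7 − 5.057 − 1.4 = 14.243

M ≈ 14.24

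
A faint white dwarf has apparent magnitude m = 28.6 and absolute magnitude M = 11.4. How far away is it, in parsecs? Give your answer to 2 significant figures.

d ≈ 28000 pc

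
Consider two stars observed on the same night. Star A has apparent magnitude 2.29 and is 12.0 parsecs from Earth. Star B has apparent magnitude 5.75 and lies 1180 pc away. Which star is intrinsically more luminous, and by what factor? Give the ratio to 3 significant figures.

Star B is more luminous, by a factor of 399.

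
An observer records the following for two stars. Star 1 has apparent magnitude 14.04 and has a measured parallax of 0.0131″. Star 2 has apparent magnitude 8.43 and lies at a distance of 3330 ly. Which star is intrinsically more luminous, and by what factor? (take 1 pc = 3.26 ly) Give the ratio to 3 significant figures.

Star 2 is more luminous, by a factor of 31400.

Star 1: d = 1/p = 1/0.0131″ = 76.34 pc
Star 1: M = m − 5 log₁₀ d + 5 = 14.04 − 5·1.8827 + 5 = 9.626
Star 2: d = 3330 ly / 3.26 = 1021 pc
Star 2: M = m − 5 log₁₀ d + 5 = 8.43 − 5·3.0092 + 5 = -1.616
ΔM = M_1 − M_2 = 9.626 − (-1.616) = 11.242; smaller M is more luminous → Star 2.
L ratio = 10^(0.4 |ΔM|) = 10^4.497 = 31400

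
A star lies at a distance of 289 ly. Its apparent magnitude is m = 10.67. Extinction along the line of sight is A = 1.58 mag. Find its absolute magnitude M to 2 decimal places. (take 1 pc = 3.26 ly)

d = 289 ly / 3.26 = 88.65 pc
5 log₁₀(d/10 pc) = 5 log₁₀(88.65) − 5 = 4.738
M = m − 5 log₁₀(d/10) − A = 10.67 − 4.738 − 1.58 = 4.352

M ≈ 4.35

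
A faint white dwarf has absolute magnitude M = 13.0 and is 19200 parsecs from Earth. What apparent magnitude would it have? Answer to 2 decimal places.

m ≈ 29.42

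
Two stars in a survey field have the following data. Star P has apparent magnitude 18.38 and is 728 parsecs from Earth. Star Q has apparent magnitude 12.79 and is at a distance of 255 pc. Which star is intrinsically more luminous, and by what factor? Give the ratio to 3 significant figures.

Star P: M = m − 5 log₁₀ d + 5 = 18.38 − 5·2.8621 + 5 = 9.069
Star Q: M = m − 5 log₁₀ d + 5 = 12.79 − 5·2.4065 + 5 = 5.757
ΔM = M_P − M_Q = 9.069 − (5.757) = 3.312; smaller M is more luminous → Star Q.
L ratio = 10^(0.4 |ΔM|) = 10^1.325 = 21.13

Star Q is more luminous, by a factor of 21.1.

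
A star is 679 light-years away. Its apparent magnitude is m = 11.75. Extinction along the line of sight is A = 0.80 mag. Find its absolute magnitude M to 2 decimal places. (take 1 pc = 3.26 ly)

M ≈ 4.36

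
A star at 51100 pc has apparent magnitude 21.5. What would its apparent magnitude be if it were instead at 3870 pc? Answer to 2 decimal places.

Flux ∝ 1/d², so Δm = 5 log₁₀(d₂/d₁) = 5 log₁₀(3870/51100) = -5.604
m₂ = m₁ + Δm = 21.5 + (-5.604) = 15.896

m ≈ 15.90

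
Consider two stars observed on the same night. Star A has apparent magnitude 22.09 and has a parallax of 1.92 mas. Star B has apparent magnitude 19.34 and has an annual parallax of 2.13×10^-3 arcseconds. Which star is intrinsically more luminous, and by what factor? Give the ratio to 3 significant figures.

Star B is more luminous, by a factor of 10.2.

Star A: p = 1.92 mas = 1.92×10^-3″ → d = 1/p = 520.8 pc
Star A: M = m − 5 log₁₀ d + 5 = 22.09 − 5·2.7167 + 5 = 13.507
Star B: d = 1/p = 1/2.13×10^-3″ = 469.5 pc
Star B: M = m − 5 log₁₀ d + 5 = 19.34 − 5·2.6716 + 5 = 10.982
ΔM = M_A − M_B = 13.507 − (10.982) = 2.525; smaller M is more luminous → Star B.
L ratio = 10^(0.4 |ΔM|) = 10^1.010 = 10.23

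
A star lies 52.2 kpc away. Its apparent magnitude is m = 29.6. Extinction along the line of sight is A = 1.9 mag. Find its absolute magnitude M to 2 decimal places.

M ≈ 9.11

d = 52.2 kpc = 52200 pc
5 log₁₀(d/10 pc) = 5 log₁₀(52200) − 5 = 18.588
M = m − 5 log₁₀(d/10) − A = 29.6 − 18.588 − 1.9 = 9.112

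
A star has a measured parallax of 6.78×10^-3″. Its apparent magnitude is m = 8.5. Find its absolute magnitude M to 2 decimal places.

d = 1/p = 1/6.78×10^-3″ = 147.5 pc
5 log₁₀(d/10 pc) = 5 log₁₀(147.5) − 5 = 5.844
M = m − 5 log₁₀(d/10) = 8.5 − 5.844 = 2.656

M ≈ 2.66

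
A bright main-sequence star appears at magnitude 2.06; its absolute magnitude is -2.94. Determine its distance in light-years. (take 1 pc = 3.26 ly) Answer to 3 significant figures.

d ≈ 326 ly

Distance modulus: m − M = 2.06 − (-2.94) = 5.000
m − M = 5 log₁₀ d − 5
log₁₀ d = (m − M)/5 + 1 = 2.0000
d = 10^2.0000 = 100.0 pc
= 326.0 ly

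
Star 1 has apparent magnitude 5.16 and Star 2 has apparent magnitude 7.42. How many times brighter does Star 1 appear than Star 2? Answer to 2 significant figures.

Magnitude difference = -2.26
Flux ratio = 10^(−0.4 Δm) = 10^(−0.4 × -2.26) = 10^0.904 = 8.017

8.0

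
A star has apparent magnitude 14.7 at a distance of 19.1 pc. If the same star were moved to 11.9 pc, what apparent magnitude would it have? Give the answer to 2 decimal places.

m ≈ 13.67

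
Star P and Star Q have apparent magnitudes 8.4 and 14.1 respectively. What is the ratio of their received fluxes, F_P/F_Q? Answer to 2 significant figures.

F_P/F_Q ≈ 190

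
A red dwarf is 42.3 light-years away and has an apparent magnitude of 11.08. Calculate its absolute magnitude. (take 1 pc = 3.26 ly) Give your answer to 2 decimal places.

M ≈ 10.51

d = 42.3 ly / 3.26 = 12.98 pc
5 log₁₀(d/10 pc) = 5 log₁₀(12.98) − 5 = 0.566
M = m − 5 log₁₀(d/10) = 11.08 − 0.566 = 10.514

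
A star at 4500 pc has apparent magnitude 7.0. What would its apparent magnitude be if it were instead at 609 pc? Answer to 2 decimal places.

m ≈ 2.66

Flux ∝ 1/d², so Δm = 5 log₁₀(d₂/d₁) = 5 log₁₀(609/4500) = -4.343
m₂ = m₁ + Δm = 7.0 + (-4.343) = 2.657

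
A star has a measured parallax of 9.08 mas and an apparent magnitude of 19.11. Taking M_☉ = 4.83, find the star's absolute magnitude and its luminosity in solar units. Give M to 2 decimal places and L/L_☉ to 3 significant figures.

M ≈ 13.90; L/L_☉ ≈ 2.35×10^-4

d = 1/p = 1000/9.08 mas = 110.1 pc
M = m − 5 log₁₀ d + 5 = 19.11 − 5·2.0419 + 5 = 13.900
M − M_☉ = 13.900 − 4.83 = 9.070
L/L_☉ = 10^(−0.4 × 9.070) = 2.354×10^-4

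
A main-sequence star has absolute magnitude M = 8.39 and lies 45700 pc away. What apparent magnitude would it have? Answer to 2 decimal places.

m = M + 5 log₁₀ d − 5 = 8.39 + 5·4.6599 − 5 = 26.690

m ≈ 26.69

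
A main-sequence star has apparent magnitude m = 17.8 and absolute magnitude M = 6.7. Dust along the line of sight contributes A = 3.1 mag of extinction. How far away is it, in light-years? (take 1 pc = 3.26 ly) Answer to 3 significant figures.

m − M = 5 log₁₀(d/10 pc) + A  ⇒  17.8 − (6.7) − 3.1 = 5 log₁₀(d/10)
8.000 = 5 log₁₀(d/10)
log₁₀ d = (m − M − A)/5 + 1 = 2.6000
d = 10^2.6000 = 398.1 pc
= 1298 ly

d ≈ 1300 ly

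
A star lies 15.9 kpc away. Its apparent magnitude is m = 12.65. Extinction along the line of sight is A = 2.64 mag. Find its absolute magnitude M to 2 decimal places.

M ≈ -6.00

d = 15.9 kpc = 15900 pc
5 log₁₀(d/10 pc) = 5 log₁₀(15900) − 5 = 16.007
M = m − 5 log₁₀(d/10) − A = 12.65 − 16.007 − 2.64 = -5.997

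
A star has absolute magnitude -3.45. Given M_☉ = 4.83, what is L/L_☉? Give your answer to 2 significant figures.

L/L_☉ ≈ 2100

M − M_☉ = -3.45 − 4.83 = -8.280
L/L_☉ = 10^(−0.4 (M − M_☉)) = 10^3.312 = 2051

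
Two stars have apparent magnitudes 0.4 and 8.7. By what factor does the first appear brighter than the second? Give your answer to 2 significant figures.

Magnitude difference = -8.3
Flux ratio = 10^(−0.4 Δm) = 10^(−0.4 × -8.3) = 10^3.320 = 2089

2100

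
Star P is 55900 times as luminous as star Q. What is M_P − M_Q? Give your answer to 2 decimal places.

M_P − M_Q ≈ -11.87

Pogson: ΔM = −2.5 log₁₀(ratio) = −2.5 log₁₀(55900) = −2.5 × 4.7474 = -11.869
Star P is brighter, so it has the smaller magnitude: the difference is negative.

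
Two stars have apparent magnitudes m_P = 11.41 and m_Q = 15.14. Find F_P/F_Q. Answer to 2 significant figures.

Magnitude difference = -3.73
Flux ratio = 10^(−0.4 Δm) = 10^(−0.4 × -3.73) = 10^1.492 = 31.05

F_P/F_Q ≈ 31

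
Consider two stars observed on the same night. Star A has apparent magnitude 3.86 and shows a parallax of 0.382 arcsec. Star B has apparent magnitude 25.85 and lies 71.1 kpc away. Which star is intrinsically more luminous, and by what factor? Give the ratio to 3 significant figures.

Star B is more luminous, by a factor of 1.18.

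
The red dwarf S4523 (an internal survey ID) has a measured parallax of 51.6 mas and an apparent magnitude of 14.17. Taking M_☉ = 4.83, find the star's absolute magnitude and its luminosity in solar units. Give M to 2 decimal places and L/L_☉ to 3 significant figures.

d = 1/p = 1000/51.6 mas = 19.38 pc
M = m − 5 log₁₀ d + 5 = 14.17 − 5·1.2874 + 5 = 12.733
M − M_☉ = 12.733 − 4.83 = 7.903
L/L_☉ = 10^(−0.4 × 7.903) = 6.898×10^-4

M ≈ 12.73; L/L_☉ ≈ 6.90×10^-4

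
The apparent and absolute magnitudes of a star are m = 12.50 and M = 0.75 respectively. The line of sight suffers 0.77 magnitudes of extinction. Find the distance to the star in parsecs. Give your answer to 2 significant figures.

d ≈ 1600 pc

m − M = 5 log₁₀(d/10 pc) + A  ⇒  12.50 − (0.75) − 0.77 = 5 log₁₀(d/10)
10.980 = 5 log₁₀(d/10)
log₁₀ d = (m − M − A)/5 + 1 = 3.1960
d = 10^3.1960 = 1570 pc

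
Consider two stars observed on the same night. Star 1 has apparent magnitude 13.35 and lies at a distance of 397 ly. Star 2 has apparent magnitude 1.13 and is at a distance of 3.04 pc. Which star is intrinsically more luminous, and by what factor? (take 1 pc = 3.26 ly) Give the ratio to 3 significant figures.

Star 2 is more luminous, by a factor of 48.2.

Star 1: d = 397 ly / 3.26 = 121.8 pc
Star 1: M = m − 5 log₁₀ d + 5 = 13.35 − 5·2.0856 + 5 = 7.922
Star 2: M = m − 5 log₁₀ d + 5 = 1.13 − 5·0.4829 + 5 = 3.716
ΔM = M_1 − M_2 = 7.922 − (3.716) = 4.207; smaller M is more luminous → Star 2.
L ratio = 10^(0.4 |ΔM|) = 10^1.683 = 48.15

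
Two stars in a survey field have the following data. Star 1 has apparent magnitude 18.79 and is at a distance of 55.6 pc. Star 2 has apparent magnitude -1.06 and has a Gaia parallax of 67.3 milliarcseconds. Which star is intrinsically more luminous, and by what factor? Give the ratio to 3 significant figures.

Star 2 is more luminous, by a factor of 6.22×10^6.

Star 1: M = m − 5 log₁₀ d + 5 = 18.79 − 5·1.7451 + 5 = 15.065
Star 2: p = 67.3 mas = 0.0673″ → d = 1/p = 14.86 pc
Star 2: M = m − 5 log₁₀ d + 5 = -1.06 − 5·1.1720 + 5 = -1.920
ΔM = M_1 − M_2 = 15.065 − (-1.920) = 16.985; smaller M is more luminous → Star 2.
L ratio = 10^(0.4 |ΔM|) = 10^6.794 = 6.220×10^6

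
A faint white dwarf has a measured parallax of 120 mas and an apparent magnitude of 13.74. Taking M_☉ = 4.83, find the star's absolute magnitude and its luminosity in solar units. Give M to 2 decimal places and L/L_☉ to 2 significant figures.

d = 1/p = 1000/120 mas = 8.333 pc
M = m − 5 log₁₀ d + 5 = 13.74 − 5·0.9208 + 5 = 14.136
M − M_☉ = 14.136 − 4.83 = 9.306
L/L_☉ = 10^(−0.4 × 9.306) = 1.895×10^-4

M ≈ 14.14; L/L_☉ ≈ 1.9×10^-4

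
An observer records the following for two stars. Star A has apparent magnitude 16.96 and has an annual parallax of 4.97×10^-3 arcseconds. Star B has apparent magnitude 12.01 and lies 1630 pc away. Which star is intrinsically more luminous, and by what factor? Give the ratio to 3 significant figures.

Star B is more luminous, by a factor of 6270.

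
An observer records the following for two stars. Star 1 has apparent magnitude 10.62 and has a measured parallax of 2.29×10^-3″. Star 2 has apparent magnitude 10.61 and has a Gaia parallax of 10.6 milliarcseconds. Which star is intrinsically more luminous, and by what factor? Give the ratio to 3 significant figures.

Star 1 is more luminous, by a factor of 21.2.

Star 1: d = 1/p = 1/2.29×10^-3″ = 436.7 pc
Star 1: M = m − 5 log₁₀ d + 5 = 10.62 − 5·2.6402 + 5 = 2.419
Star 2: p = 10.6 mas = 0.0106″ → d = 1/p = 94.34 pc
Star 2: M = m − 5 log₁₀ d + 5 = 10.61 − 5·1.9747 + 5 = 5.737
ΔM = M_1 − M_2 = 2.419 − (5.737) = -3.317; smaller M is more luminous → Star 1.
L ratio = 10^(0.4 |ΔM|) = 10^1.327 = 21.23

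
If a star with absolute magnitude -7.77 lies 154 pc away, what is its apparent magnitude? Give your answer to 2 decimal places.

m = M + 5 log₁₀ d − 5 = -7.77 + 5·2.1875 − 5 = -1.832

m ≈ -1.83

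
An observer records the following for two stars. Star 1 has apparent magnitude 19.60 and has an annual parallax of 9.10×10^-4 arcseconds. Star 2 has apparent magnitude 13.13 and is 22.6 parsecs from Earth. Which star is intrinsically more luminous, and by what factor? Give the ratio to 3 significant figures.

Star 1: d = 1/p = 1/9.10×10^-4″ = 1099 pc
Star 1: M = m − 5 log₁₀ d + 5 = 19.60 − 5·3.0410 + 5 = 9.395
Star 2: M = m − 5 log₁₀ d + 5 = 13.13 − 5·1.3541 + 5 = 11.359
ΔM = M_1 − M_2 = 9.395 − (11.359) = -1.964; smaller M is more luminous → Star 1.
L ratio = 10^(0.4 |ΔM|) = 10^0.786 = 6.105

Star 1 is more luminous, by a factor of 6.11.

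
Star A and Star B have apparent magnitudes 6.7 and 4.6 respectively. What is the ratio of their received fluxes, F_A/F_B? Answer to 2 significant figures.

Δm = 6.7 − (4.6) = 2.1
Flux ratio = 10^(−0.4 Δm) = 10^(−0.4 × 2.1) = 10^-0.840 = 0.1445

F_A/F_B ≈ 0.14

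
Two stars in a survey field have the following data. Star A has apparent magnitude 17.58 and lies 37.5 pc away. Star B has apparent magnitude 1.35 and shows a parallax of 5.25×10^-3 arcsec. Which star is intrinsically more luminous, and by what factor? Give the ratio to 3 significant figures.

Star A: M = m − 5 log₁₀ d + 5 = 17.58 − 5·1.5740 + 5 = 14.710
Star B: d = 1/p = 1/5.25×10^-3″ = 190.5 pc
Star B: M = m − 5 log₁₀ d + 5 = 1.35 − 5·2.2798 + 5 = -5.049
ΔM = M_A − M_B = 14.710 − (-5.049) = 19.759; smaller M is more luminous → Star B.
L ratio = 10^(0.4 |ΔM|) = 10^7.904 = 8.010×10^7

Star B is more luminous, by a factor of 8.01×10^7.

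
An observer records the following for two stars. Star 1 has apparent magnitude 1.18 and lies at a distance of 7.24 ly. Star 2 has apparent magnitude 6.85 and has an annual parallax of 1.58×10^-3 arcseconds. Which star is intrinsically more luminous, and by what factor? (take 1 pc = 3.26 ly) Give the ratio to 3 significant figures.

Star 2 is more luminous, by a factor of 438.

Star 1: d = 7.24 ly / 3.26 = 2.221 pc
Star 1: M = m − 5 log₁₀ d + 5 = 1.18 − 5·0.3465 + 5 = 4.447
Star 2: d = 1/p = 1/1.58×10^-3″ = 632.9 pc
Star 2: M = m − 5 log₁₀ d + 5 = 6.85 − 5·2.8013 + 5 = -2.157
ΔM = M_1 − M_2 = 4.447 − (-2.157) = 6.604; smaller M is more luminous → Star 2.
L ratio = 10^(0.4 |ΔM|) = 10^2.642 = 438.2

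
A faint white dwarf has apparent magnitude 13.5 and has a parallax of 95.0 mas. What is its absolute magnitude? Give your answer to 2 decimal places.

p = 95.0 mas = 0.0950″ → d = 1/p = 10.53 pc
5 log₁₀(d/10 pc) = 5 log₁₀(10.53) − 5 = 0.111
M = m − 5 log₁₀(d/10) = 13.5 − 0.111 = 13.389

M ≈ 13.39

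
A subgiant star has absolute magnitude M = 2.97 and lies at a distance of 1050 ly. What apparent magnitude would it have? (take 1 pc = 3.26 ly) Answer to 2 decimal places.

m ≈ 10.51

d = 1050 ly / 3.26 = 322.1 pc
m = M + 5 log₁₀ d − 5 = 2.97 + 5·2.5080 − 5 = 10.510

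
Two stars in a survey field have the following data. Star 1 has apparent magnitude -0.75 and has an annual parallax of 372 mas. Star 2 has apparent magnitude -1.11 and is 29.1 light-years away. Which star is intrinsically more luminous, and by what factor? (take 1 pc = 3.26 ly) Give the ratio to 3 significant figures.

Star 2 is more luminous, by a factor of 15.4.

Star 1: p = 372 mas = 0.372″ → d = 1/p = 2.688 pc
Star 1: M = m − 5 log₁₀ d + 5 = -0.75 − 5·0.4295 + 5 = 2.103
Star 2: d = 29.1 ly / 3.26 = 8.926 pc
Star 2: M = m − 5 log₁₀ d + 5 = -1.11 − 5·0.9507 + 5 = -0.863
ΔM = M_1 − M_2 = 2.103 − (-0.863) = 2.966; smaller M is more luminous → Star 2.
L ratio = 10^(0.4 |ΔM|) = 10^1.186 = 15.36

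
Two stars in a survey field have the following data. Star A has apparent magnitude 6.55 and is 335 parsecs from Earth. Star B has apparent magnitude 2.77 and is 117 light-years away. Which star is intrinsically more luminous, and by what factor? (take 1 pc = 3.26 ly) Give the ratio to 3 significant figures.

Star A is more luminous, by a factor of 2.68.

Star A: M = m − 5 log₁₀ d + 5 = 6.55 − 5·2.5250 + 5 = -1.075
Star B: d = 117 ly / 3.26 = 35.89 pc
Star B: M = m − 5 log₁₀ d + 5 = 2.77 − 5·1.5550 + 5 = -0.005
ΔM = M_A − M_B = -1.075 − (-0.005) = -1.070; smaller M is more luminous → Star A.
L ratio = 10^(0.4 |ΔM|) = 10^0.428 = 2.680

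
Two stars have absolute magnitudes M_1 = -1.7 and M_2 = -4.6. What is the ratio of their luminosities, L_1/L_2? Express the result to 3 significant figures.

ΔM = M_1 − M_2 = 2.9
L_1/L_2 = 10^(−0.4 ΔM) = 10^-1.160 = 0.06918

L_1/L_2 ≈ 0.0692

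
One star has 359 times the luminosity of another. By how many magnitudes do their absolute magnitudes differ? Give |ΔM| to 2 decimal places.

Pogson: ΔM = −2.5 log₁₀(ratio) = −2.5 log₁₀(359) = −2.5 × 2.5551 = -6.388

|ΔM| ≈ 6.39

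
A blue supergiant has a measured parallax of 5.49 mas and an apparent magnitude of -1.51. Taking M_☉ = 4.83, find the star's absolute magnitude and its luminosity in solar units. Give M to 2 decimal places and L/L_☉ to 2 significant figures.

M ≈ -7.81; L/L_☉ ≈ 110000

d = 1/p = 1000/5.49 mas = 182.1 pc
M = m − 5 log₁₀ d + 5 = -1.51 − 5·2.2604 + 5 = -7.812
M − M_☉ = -7.812 − 4.83 = -12.642
L/L_☉ = 10^(−0.4 × -12.642) = 114000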